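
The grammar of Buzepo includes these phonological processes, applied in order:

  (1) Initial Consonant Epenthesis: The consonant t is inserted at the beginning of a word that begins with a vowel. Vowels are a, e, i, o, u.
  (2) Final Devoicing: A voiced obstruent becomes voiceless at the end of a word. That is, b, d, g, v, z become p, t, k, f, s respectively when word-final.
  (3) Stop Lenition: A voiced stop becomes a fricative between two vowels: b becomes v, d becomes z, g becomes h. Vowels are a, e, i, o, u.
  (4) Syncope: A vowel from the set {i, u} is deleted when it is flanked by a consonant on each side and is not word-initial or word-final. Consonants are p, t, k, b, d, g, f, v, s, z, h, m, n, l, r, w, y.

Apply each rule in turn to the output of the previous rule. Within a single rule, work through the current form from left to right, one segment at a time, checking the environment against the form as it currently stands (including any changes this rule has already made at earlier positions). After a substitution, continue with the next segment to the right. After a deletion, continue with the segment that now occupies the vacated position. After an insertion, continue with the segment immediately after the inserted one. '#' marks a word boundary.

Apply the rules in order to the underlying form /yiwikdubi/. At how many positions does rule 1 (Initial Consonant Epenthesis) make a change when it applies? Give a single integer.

0

(1) Initial Consonant Epenthesis: no change — [yiwikdubi]
(2) Final Devoicing: no change — [yiwikdubi]
(3) Stop Lenition: [yiwikdubi] → [yiwikduvi]
(4) Syncope: [yiwikduvi] → [ywkdvi]
Rule 1 changed 0 position(s).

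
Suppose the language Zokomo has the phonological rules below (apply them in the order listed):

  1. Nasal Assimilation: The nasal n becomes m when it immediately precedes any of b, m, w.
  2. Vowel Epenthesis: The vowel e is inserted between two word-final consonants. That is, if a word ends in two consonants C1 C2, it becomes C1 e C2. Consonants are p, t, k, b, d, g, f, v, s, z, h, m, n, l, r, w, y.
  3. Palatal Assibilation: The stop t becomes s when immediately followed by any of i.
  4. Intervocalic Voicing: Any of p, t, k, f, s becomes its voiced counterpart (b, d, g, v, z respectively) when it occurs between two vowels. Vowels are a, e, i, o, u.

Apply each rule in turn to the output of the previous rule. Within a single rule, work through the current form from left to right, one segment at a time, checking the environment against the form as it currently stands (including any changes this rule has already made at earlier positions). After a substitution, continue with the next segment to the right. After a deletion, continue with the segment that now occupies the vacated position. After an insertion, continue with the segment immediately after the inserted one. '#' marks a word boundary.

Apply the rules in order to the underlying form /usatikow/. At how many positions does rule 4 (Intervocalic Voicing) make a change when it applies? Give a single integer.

1 Nasal Assimilation: no change — [usatikow]
2 Vowel Epenthesis: no change — [usatikow]
3 Palatal Assibilation: [usatikow] → [usasikow]
4 Intervocalic Voicing: [usasikow] → [uzazigow]
Rule 4 changed 3 position(s).

3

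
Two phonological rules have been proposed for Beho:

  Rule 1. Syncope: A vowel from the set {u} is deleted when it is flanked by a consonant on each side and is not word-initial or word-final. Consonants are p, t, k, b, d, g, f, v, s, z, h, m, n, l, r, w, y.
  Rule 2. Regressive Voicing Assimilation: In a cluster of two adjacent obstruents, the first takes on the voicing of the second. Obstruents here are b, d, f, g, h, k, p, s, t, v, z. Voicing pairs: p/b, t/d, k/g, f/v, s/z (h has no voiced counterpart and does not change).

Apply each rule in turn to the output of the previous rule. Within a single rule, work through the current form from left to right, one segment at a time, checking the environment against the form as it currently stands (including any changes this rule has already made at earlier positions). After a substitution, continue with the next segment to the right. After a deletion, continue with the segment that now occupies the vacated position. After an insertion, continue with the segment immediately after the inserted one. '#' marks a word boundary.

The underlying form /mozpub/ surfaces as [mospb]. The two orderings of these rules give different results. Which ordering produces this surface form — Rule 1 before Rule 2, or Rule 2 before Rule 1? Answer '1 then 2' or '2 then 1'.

2 then 1

Order 1 then 2:
  1 Syncope: [mozpub] → [mozpb]
  2 Regressive Voicing Assimilation: [mozpb] → [mosbb]
  result: [mosbb]
Order 2 then 1:
  2 Regressive Voicing Assimilation: [mozpub] → [mospub]
  1 Syncope: [mospub] → [mospb]
  result: [mospb]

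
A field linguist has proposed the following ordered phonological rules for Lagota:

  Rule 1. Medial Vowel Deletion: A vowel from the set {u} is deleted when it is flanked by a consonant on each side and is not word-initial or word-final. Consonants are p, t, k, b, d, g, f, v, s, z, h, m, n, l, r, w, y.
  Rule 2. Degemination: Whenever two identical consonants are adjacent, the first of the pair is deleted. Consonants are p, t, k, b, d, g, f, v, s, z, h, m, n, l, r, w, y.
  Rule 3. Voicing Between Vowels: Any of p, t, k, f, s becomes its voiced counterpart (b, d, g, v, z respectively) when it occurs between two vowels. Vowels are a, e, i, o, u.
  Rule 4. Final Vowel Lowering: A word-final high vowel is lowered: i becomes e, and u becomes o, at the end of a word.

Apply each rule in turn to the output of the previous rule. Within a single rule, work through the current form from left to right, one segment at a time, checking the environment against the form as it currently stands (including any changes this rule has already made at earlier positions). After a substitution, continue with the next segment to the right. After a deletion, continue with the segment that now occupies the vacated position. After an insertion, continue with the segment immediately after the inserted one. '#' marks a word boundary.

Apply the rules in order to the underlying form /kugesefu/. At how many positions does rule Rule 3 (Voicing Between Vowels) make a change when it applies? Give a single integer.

Rule 1 Medial Vowel Deletion: [kugesefu] → [kgesefu]
Rule 2 Degemination: no change — [kgesefu]
Rule 3 Voicing Between Vowels: [kgesefu] → [kgezevu]
Rule 4 Final Vowel Lowering: [kgezevu] → [kgezevo]
Rule Rule 3 changed 2 position(s).

2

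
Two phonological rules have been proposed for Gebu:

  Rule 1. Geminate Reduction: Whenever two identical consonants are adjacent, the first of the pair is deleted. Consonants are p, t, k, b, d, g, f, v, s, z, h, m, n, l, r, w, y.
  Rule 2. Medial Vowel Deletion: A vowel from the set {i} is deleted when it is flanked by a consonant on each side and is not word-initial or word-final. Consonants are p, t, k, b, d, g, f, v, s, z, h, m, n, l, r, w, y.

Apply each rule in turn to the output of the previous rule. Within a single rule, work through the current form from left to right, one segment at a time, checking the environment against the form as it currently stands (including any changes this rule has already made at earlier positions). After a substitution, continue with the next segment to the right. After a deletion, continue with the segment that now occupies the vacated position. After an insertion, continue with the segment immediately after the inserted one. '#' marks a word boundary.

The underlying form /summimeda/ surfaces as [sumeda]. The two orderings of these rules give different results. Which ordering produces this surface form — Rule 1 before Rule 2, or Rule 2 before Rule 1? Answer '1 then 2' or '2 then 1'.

2 then 1

Order 1 then 2:
  1 Geminate Reduction: [summimeda] → [sumimeda]
  2 Medial Vowel Deletion: [sumimeda] → [summeda]
  result: [summeda]
Order 2 then 1:
  2 Medial Vowel Deletion: [summimeda] → [summmeda]
  1 Geminate Reduction: [summmeda] → [sumeda]
  result: [sumeda]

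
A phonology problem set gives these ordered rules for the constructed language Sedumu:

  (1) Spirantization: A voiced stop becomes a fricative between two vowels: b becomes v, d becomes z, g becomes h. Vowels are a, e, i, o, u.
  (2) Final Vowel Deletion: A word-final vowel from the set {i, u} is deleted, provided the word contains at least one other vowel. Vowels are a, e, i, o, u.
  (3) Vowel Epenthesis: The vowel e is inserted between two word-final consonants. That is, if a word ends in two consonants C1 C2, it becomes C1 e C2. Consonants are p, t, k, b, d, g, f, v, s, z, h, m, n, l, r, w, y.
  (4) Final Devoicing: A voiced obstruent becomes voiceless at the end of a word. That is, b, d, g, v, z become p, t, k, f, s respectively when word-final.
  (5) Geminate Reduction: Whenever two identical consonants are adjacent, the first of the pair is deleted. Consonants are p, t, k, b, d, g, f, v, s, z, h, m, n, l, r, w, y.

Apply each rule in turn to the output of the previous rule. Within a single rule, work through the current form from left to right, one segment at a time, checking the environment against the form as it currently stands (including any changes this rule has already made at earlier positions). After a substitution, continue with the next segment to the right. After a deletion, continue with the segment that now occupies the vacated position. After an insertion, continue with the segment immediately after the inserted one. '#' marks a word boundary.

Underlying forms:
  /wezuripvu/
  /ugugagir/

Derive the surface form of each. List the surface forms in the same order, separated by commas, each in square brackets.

[wezuripef], [uhuhahir]

/wezuripvu/:
  (1) Spirantization: no change — [wezuripvu]
  (2) Final Vowel Deletion: [wezuripvu] → [wezuripv]
  (3) Vowel Epenthesis: [wezuripv] → [wezuripev]
  (4) Final Devoicing: [wezuripev] → [wezuripef]
  (5) Geminate Reduction: no change — [wezuripef]
/ugugagir/:
  (1) Spirantization: [ugugagir] → [uhuhahir]
  (2) Final Vowel Deletion: no change — [uhuhahir]
  (3) Vowel Epenthesis: no change — [uhuhahir]
  (4) Final Devoicing: no change — [uhuhahir]
  (5) Geminate Reduction: no change — [uhuhahir]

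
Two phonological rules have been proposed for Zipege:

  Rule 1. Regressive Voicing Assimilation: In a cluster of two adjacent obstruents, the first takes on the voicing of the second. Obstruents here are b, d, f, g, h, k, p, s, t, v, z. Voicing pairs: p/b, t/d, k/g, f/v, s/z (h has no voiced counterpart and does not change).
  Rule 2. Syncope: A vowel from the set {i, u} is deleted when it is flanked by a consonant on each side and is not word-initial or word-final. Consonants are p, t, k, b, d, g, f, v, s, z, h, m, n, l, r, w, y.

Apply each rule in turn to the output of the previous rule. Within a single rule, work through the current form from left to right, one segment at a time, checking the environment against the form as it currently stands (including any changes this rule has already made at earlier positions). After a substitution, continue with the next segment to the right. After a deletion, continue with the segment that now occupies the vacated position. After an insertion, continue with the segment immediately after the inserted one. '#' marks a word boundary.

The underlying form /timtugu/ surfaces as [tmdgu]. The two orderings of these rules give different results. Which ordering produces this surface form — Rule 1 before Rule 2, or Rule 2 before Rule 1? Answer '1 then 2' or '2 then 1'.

Order 1 then 2:
  1 Regressive Voicing Assimilation: no change — [timtugu]
  2 Syncope: [timtugu] → [tmtgu]
  result: [tmtgu]
Order 2 then 1:
  2 Syncope: [timtugu] → [tmtgu]
  1 Regressive Voicing Assimilation: [tmtgu] → [tmdgu]
  result: [tmdgu]

2 then 1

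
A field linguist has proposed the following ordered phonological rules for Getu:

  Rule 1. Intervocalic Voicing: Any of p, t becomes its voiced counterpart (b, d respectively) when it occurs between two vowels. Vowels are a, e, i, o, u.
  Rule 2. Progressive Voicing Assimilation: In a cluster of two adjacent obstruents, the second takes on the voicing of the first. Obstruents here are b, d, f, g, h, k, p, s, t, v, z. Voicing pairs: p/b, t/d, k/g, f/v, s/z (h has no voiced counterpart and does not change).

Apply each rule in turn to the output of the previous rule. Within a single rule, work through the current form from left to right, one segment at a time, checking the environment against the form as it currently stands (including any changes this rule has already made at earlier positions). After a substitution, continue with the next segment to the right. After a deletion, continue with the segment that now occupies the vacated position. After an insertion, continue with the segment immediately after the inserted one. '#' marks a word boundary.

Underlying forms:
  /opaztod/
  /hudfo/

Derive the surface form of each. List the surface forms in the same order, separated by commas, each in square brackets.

[obazdod], [hudvo]

/opaztod/:
  Rule 1 Intervocalic Voicing: [opaztod] → [obaztod]
  Rule 2 Progressive Voicing Assimilation: [obaztod] → [obazdod]
/hudfo/:
  Rule 1 Intervocalic Voicing: no change — [hudfo]
  Rule 2 Progressive Voicing Assimilation: [hudfo] → [hudvo]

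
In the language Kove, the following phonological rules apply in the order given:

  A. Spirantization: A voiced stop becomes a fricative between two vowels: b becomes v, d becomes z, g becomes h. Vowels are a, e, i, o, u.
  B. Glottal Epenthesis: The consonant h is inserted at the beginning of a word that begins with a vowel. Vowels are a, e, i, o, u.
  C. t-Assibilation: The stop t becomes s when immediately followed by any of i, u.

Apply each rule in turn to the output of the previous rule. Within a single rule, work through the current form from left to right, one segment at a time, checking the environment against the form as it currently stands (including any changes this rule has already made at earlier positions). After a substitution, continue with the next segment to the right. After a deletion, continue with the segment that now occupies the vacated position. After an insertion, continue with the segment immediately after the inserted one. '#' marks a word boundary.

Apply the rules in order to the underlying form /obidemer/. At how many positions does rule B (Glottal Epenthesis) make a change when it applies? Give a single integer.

1

A Spirantization: [obidemer] → [ovizemer]
B Glottal Epenthesis: [ovizemer] → [hovizemer]
C t-Assibilation: no change — [hovizemer]
Rule B changed 1 position(s).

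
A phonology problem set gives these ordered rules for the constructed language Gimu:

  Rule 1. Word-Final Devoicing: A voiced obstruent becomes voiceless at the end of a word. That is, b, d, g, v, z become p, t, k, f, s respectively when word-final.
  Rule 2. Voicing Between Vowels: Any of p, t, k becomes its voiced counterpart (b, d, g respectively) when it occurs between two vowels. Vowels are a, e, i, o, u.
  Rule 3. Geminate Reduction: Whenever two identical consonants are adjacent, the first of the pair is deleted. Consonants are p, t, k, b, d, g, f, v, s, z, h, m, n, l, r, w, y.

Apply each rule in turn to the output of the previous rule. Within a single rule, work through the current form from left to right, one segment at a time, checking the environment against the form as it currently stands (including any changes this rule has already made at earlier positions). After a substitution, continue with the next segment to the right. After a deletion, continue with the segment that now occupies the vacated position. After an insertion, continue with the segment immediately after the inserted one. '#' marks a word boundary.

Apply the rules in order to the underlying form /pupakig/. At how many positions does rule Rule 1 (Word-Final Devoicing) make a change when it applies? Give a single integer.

1

Rule 1 Word-Final Devoicing: [pupakig] → [pupakik]
Rule 2 Voicing Between Vowels: [pupakik] → [pubagik]
Rule 3 Geminate Reduction: no change — [pubagik]
Rule Rule 1 changed 1 position(s).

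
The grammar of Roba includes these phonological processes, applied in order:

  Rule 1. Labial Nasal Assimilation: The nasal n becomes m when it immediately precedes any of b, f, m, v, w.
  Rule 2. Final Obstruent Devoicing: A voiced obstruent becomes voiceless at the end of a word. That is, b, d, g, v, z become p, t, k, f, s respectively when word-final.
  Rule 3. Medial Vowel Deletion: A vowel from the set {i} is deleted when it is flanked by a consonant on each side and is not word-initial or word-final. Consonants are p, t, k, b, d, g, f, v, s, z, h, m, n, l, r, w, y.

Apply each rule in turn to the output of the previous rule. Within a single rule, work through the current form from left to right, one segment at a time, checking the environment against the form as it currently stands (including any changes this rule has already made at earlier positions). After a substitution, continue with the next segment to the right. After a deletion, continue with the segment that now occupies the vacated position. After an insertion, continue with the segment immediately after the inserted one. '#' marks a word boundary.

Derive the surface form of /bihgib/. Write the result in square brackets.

[bhgp]

Rule 1 Labial Nasal Assimilation: no change — [bihgib]
Rule 2 Final Obstruent Devoicing: [bihgib] → [bihgip]
Rule 3 Medial Vowel Deletion: [bihgip] → [bhgp]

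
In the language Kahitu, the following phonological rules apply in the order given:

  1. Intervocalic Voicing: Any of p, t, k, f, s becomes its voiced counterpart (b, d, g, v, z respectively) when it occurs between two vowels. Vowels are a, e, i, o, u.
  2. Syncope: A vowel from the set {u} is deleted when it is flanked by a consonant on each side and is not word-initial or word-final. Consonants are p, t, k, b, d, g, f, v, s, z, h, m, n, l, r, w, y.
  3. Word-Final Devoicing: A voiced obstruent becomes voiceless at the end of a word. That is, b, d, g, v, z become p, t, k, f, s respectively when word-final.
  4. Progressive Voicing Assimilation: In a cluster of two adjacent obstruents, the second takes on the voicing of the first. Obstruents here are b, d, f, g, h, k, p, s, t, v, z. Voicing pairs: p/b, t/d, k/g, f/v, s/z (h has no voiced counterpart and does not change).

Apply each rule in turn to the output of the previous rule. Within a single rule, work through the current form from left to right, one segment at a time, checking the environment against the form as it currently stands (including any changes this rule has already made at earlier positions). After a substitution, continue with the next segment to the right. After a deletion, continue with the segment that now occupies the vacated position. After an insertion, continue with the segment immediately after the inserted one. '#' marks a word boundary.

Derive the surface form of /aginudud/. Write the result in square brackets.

1 Intervocalic Voicing: no change — [aginudud]
2 Syncope: [aginudud] → [agindd]
3 Word-Final Devoicing: [agindd] → [agindt]
4 Progressive Voicing Assimilation: [agindt] → [agindd]

[agindd]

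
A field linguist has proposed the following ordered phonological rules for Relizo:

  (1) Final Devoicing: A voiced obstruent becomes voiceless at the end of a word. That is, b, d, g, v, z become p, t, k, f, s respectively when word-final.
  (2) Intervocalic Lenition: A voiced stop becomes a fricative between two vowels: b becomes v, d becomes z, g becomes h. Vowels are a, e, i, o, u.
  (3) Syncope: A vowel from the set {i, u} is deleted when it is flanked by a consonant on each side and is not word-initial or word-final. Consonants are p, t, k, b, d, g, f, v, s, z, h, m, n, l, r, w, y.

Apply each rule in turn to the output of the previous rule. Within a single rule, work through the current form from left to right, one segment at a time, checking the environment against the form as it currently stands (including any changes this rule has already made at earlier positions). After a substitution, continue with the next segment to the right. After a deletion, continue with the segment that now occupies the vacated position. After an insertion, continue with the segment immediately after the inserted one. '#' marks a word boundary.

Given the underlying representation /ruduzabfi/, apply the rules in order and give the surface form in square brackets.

(1) Final Devoicing: no change — [ruduzabfi]
(2) Intervocalic Lenition: [ruduzabfi] → [ruzuzabfi]
(3) Syncope: [ruzuzabfi] → [rzzabfi]

[rzzabfi]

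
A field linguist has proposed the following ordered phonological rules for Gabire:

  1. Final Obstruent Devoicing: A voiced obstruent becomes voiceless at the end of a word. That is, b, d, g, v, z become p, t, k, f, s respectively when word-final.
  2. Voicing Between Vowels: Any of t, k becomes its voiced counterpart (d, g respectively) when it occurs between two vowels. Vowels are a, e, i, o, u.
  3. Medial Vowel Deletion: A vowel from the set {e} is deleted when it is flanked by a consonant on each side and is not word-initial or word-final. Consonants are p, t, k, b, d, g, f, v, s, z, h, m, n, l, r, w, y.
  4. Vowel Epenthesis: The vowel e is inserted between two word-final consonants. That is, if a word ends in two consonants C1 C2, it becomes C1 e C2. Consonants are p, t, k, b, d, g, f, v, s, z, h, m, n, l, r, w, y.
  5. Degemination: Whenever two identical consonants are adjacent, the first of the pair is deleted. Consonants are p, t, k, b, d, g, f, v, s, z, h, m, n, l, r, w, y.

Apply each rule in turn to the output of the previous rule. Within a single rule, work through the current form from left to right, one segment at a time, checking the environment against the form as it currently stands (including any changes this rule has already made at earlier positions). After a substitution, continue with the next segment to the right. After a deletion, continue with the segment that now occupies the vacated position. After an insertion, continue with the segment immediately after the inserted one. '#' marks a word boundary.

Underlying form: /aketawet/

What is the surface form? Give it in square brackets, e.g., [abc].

1 Final Obstruent Devoicing: no change — [aketawet]
2 Voicing Between Vowels: [aketawet] → [agedawet]
3 Medial Vowel Deletion: [agedawet] → [agdawt]
4 Vowel Epenthesis: [agdawt] → [agdawet]
5 Degemination: no change — [agdawet]

[agdawet]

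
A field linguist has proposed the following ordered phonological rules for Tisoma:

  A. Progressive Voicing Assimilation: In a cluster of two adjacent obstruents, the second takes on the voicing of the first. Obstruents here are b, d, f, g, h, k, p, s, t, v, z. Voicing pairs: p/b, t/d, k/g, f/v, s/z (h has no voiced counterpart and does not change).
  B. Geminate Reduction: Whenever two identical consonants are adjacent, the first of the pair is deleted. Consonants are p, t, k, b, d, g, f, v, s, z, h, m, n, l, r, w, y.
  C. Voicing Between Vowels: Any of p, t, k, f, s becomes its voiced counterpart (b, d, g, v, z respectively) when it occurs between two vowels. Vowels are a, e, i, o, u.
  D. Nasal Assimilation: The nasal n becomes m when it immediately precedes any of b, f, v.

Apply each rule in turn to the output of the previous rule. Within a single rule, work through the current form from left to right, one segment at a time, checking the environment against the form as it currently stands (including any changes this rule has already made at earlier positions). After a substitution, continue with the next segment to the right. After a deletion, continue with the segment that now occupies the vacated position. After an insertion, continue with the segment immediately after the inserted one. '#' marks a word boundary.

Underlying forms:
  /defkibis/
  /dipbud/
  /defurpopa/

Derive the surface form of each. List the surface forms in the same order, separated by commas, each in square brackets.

[defkibis], [dibud], [devurpoba]

/defkibis/:
  A Progressive Voicing Assimilation: no change — [defkibis]
  B Geminate Reduction: no change — [defkibis]
  C Voicing Between Vowels: no change — [defkibis]
  D Nasal Assimilation: no change — [defkibis]
/dipbud/:
  A Progressive Voicing Assimilation: [dipbud] → [dippud]
  B Geminate Reduction: [dippud] → [dipud]
  C Voicing Between Vowels: [dipud] → [dibud]
  D Nasal Assimilation: no change — [dibud]
/defurpopa/:
  A Progressive Voicing Assimilation: no change — [defurpopa]
  B Geminate Reduction: no change — [defurpopa]
  C Voicing Between Vowels: [defurpopa] → [devurpoba]
  D Nasal Assimilation: no change — [devurpoba]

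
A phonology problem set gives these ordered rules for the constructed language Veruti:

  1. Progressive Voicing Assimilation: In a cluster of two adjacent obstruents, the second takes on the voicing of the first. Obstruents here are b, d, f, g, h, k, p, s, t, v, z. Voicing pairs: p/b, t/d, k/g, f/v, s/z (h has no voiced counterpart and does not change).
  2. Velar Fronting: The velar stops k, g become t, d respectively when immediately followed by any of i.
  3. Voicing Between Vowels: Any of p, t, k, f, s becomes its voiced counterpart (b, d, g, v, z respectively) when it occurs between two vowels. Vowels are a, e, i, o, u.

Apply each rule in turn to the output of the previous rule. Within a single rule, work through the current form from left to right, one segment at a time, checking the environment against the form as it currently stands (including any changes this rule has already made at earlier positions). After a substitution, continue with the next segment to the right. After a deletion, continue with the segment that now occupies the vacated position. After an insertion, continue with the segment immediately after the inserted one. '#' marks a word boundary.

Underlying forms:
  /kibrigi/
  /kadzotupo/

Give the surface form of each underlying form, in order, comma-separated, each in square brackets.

[tibridi], [kadzodubo]

/kibrigi/:
  1 Progressive Voicing Assimilation: no change — [kibrigi]
  2 Velar Fronting: [kibrigi] → [tibridi]
  3 Voicing Between Vowels: no change — [tibridi]
/kadzotupo/:
  1 Progressive Voicing Assimilation: no change — [kadzotupo]
  2 Velar Fronting: no change — [kadzotupo]
  3 Voicing Between Vowels: [kadzotupo] → [kadzodubo]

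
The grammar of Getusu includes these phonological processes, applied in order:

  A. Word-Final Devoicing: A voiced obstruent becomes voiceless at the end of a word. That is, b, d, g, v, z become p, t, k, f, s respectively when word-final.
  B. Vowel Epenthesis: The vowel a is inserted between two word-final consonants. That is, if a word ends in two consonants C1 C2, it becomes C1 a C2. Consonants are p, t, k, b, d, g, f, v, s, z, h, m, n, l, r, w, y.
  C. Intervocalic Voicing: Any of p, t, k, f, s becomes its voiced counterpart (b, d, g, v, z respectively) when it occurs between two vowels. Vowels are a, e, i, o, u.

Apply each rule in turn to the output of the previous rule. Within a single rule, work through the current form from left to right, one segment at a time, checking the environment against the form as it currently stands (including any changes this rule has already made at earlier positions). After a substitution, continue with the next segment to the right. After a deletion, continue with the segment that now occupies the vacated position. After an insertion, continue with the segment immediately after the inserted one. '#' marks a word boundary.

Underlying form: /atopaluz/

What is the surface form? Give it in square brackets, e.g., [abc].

A Word-Final Devoicing: [atopaluz] → [atopalus]
B Vowel Epenthesis: no change — [atopalus]
C Intervocalic Voicing: [atopalus] → [adobalus]

[adobalus]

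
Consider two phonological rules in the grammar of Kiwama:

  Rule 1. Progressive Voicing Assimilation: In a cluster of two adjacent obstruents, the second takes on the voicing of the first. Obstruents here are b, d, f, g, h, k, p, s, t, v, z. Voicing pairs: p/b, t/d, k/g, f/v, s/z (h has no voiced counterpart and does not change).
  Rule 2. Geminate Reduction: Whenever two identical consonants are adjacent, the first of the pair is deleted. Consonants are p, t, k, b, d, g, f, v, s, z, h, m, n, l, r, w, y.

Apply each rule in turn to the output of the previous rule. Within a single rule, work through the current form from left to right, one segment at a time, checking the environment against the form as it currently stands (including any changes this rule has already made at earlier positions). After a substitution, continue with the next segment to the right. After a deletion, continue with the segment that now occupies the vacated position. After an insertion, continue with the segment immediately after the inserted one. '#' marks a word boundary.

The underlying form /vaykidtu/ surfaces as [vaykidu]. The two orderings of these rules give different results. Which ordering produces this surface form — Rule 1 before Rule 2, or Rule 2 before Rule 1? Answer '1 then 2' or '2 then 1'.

1 then 2

Order 1 then 2:
  1 Progressive Voicing Assimilation: [vaykidtu] → [vaykiddu]
  2 Geminate Reduction: [vaykiddu] → [vaykidu]
  result: [vaykidu]
Order 2 then 1:
  2 Geminate Reduction: no change — [vaykidtu]
  1 Progressive Voicing Assimilation: [vaykidtu] → [vaykiddu]
  result: [vaykiddu]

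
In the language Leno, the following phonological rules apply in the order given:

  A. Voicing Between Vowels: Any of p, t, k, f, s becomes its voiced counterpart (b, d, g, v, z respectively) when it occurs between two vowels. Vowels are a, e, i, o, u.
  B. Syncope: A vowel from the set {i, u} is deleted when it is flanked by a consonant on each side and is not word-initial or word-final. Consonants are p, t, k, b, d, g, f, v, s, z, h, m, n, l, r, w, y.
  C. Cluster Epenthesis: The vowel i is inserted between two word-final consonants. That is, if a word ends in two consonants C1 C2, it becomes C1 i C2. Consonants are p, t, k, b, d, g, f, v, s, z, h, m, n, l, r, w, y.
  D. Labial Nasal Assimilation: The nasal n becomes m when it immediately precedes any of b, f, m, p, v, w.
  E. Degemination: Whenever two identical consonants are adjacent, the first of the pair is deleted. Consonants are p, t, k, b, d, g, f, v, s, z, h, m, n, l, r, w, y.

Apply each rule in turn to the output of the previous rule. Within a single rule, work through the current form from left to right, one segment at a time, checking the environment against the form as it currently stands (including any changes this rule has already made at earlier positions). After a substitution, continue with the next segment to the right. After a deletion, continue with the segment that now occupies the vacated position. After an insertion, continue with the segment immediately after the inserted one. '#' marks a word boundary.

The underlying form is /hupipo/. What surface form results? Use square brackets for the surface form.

A Voicing Between Vowels: [hupipo] → [hubibo]
B Syncope: [hubibo] → [hbbo]
C Cluster Epenthesis: no change — [hbbo]
D Labial Nasal Assimilation: no change — [hbbo]
E Degemination: [hbbo] → [hbo]

[hbo]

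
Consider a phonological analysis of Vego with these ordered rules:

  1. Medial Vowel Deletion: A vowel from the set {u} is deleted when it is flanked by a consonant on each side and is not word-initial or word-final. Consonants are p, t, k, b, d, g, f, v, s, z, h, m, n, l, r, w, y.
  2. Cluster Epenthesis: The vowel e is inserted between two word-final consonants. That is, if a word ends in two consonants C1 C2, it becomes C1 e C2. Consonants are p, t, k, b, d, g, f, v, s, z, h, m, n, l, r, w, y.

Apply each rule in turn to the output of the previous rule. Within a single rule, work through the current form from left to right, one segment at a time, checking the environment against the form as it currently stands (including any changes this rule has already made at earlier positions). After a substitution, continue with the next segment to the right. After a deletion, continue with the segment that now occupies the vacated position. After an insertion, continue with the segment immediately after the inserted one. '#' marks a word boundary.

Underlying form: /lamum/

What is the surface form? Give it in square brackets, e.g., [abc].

[lamem]

1 Medial Vowel Deletion: [lamum] → [lamm]
2 Cluster Epenthesis: [lamm] → [lamem]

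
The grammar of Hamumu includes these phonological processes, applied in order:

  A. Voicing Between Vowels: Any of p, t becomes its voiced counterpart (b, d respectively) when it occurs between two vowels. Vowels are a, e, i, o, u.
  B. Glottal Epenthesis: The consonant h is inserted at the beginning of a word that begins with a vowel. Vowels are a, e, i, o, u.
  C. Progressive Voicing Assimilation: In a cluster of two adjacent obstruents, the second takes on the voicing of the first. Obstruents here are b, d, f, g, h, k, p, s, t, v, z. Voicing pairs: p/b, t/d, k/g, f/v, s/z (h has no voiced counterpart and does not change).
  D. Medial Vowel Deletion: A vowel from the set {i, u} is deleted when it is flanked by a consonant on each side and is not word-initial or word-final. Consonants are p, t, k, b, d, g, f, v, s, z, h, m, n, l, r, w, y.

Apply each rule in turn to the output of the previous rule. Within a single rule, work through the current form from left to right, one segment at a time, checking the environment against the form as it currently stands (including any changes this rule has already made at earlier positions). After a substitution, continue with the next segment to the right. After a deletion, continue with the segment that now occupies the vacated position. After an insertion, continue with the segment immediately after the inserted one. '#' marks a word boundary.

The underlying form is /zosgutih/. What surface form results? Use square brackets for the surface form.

[zoskdh]

A Voicing Between Vowels: [zosgutih] → [zosgudih]
B Glottal Epenthesis: no change — [zosgudih]
C Progressive Voicing Assimilation: [zosgudih] → [zoskudih]
D Medial Vowel Deletion: [zoskudih] → [zoskdh]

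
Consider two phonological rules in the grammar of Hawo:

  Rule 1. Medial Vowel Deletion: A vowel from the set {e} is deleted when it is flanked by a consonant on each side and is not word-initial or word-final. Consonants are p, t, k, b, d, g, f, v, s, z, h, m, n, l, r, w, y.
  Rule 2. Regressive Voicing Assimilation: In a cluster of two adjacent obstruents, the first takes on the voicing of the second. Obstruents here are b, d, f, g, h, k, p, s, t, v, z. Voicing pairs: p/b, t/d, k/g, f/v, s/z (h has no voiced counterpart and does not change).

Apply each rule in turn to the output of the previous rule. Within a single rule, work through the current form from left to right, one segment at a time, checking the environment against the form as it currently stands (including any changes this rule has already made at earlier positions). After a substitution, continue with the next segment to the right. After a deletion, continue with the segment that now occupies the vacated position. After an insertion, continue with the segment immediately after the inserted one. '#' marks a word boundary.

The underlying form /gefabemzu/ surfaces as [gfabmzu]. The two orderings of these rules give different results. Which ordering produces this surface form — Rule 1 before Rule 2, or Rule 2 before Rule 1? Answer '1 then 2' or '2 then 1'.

Order 1 then 2:
  1 Medial Vowel Deletion: [gefabemzu] → [gfabmzu]
  2 Regressive Voicing Assimilation: [gfabmzu] → [kfabmzu]
  result: [kfabmzu]
Order 2 then 1:
  2 Regressive Voicing Assimilation: no change — [gefabemzu]
  1 Medial Vowel Deletion: [gefabemzu] → [gfabmzu]
  result: [gfabmzu]

2 then 1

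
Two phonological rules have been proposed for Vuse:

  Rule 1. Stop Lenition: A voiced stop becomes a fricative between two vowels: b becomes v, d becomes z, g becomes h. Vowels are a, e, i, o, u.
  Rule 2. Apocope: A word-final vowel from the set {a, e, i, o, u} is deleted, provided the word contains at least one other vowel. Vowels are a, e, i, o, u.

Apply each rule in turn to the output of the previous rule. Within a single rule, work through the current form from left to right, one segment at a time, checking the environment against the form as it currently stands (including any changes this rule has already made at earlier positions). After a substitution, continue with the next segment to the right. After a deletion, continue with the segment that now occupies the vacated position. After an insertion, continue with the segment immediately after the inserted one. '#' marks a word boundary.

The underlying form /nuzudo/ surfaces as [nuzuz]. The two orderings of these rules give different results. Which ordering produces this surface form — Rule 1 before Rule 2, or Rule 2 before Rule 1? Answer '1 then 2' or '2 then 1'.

Order 1 then 2:
  1 Stop Lenition: [nuzudo] → [nuzuzo]
  2 Apocope: [nuzuzo] → [nuzuz]
  result: [nuzuz]
Order 2 then 1:
  2 Apocope: [nuzudo] → [nuzud]
  1 Stop Lenition: no change — [nuzud]
  result: [nuzud]

1 then 2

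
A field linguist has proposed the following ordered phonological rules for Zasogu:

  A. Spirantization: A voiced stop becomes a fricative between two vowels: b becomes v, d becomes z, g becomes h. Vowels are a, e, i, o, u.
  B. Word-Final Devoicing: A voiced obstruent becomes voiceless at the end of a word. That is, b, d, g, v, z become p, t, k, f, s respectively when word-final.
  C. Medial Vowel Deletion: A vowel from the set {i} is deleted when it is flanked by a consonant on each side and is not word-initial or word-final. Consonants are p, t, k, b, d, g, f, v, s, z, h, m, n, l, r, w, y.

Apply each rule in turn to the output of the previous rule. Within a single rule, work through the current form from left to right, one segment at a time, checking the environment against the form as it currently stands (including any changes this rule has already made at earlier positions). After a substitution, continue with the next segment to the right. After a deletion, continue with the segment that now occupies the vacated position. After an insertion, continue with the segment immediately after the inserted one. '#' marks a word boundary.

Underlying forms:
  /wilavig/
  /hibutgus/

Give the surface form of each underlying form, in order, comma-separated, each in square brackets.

[wlavk], [hvutgus]

/wilavig/:
  A Spirantization: no change — [wilavig]
  B Word-Final Devoicing: [wilavig] → [wilavik]
  C Medial Vowel Deletion: [wilavik] → [wlavk]
/hibutgus/:
  A Spirantization: [hibutgus] → [hivutgus]
  B Word-Final Devoicing: no change — [hivutgus]
  C Medial Vowel Deletion: [hivutgus] → [hvutgus]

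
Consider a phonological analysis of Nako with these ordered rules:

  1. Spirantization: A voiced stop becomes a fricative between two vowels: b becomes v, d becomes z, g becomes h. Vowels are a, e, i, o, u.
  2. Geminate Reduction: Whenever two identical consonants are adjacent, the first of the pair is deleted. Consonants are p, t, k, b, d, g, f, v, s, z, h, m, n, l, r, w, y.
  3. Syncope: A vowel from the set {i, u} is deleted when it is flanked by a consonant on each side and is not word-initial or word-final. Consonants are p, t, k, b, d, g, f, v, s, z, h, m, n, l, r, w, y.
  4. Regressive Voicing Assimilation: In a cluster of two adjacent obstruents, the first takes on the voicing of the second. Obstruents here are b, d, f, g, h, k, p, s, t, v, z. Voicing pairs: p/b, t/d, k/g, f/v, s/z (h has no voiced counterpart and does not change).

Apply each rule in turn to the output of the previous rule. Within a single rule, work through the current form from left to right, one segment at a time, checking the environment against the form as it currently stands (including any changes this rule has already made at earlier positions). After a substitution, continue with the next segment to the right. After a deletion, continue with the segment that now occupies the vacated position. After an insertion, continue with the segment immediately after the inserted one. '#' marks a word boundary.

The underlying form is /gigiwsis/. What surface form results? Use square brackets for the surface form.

[khwss]

1 Spirantization: [gigiwsis] → [gihiwsis]
2 Geminate Reduction: no change — [gihiwsis]
3 Syncope: [gihiwsis] → [ghwss]
4 Regressive Voicing Assimilation: [ghwss] → [khwss]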